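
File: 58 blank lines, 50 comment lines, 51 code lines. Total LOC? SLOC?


Total LOC = blank + comment + code
Total LOC = 58 + 50 + 51 = 159
SLOC (source only) = code = 51

Total LOC: 159, SLOC: 51


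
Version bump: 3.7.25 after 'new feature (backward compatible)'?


Current: 3.7.25
Change category: 'new feature (backward compatible)' → minor bump
SemVer rule: minor bump → increment MINOR, reset PATCH to 0 (MAJOR unchanged)
New: 3.8.0

3.8.0


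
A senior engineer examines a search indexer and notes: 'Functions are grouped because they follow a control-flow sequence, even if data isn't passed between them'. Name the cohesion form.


Reasoning: Grouped by order of execution within a routine, not by data flow
Type: Procedural cohesion

Procedural cohesion


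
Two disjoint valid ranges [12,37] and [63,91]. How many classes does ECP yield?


Valid ranges: [12,37] and [63,91]
Class 1: x < 12 — invalid
Class 2: 12 ≤ x ≤ 37 — valid
Class 3: 37 < x < 63 — invalid (gap between ranges)
Class 4: 63 ≤ x ≤ 91 — valid
Class 5: x > 91 — invalid
Total equivalence classes: 5

5 equivalence classes


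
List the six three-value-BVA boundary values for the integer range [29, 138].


Range: [29, 138]
Boundaries: just below min, min, min+1, max-1, max, just above max
Values: [28, 29, 30, 137, 138, 139]

[28, 29, 30, 137, 138, 139]


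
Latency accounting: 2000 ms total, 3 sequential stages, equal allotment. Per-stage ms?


Formula: per_stage = total_budget / stages
per_stage = 2000 / 3
per_stage = 666.67 ms

666.67 ms


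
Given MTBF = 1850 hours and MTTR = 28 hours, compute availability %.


Availability = MTBF / (MTBF + MTTR)
Availability = 1850 / (1850 + 28)
Availability = 1850 / 1878
Availability = 98.5091%

98.5091%


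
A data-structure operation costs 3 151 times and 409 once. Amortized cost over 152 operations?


Formula: Amortized cost = Total cost / Operations
Total cost = (151 * 3) + (1 * 409)
Total cost = 453 + 409 = 862
Amortized = 862 / 152 = 5.6711

5.6711


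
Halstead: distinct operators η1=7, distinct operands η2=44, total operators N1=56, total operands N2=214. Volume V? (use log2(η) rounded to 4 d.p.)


Formula: V = N * log2(η), where N = N1 + N2 and η = η1 + η2
η = 7 + 44 = 51
N = 56 + 214 = 270
log2(51) ≈ 5.6724
V = 270 * 5.6724 = 1531.55

1531.55


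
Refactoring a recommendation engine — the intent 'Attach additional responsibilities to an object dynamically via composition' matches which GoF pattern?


This matches the Decorator pattern

Decorator


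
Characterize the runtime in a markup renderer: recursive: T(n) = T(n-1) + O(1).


Reasoning: linear recursion with constant work per frame
Complexity: O(n)

O(n)


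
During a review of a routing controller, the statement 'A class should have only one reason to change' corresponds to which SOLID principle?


This describes the Single Responsibility Principle (SRP)

Single Responsibility Principle (SRP)


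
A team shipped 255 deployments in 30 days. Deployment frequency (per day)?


Formula: deployments per day = releases / days
= 255 / 30
= 8.5 deploys/day
(equivalently, 59.5 deploys/week)

8.5 deploys/day


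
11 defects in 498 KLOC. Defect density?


Defect density = defects / KLOC
Defect density = 11 / 498
Defect density = 0.022 defects/KLOC

0.022 defects/KLOC


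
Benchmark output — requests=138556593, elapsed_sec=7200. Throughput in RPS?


Formula: throughput = requests / seconds
throughput = 138556593 / 7200
throughput = 19243.97 requests/second

19243.97 requests/second


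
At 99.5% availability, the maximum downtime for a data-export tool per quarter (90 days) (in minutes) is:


Formula: allowed downtime = period * (100 - SLA) / 100
Period (quarter (90 days)) = 129600 minutes
Unavailability fraction = (100 - 99.5) / 100
Allowed downtime = 129600 * (100 - 99.5) / 100
Allowed downtime = 648.0 minutes

648.0 minutes


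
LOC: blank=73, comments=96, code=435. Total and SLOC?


Total LOC = blank + comment + code
Total LOC = 73 + 96 + 435 = 604
SLOC (source only) = code = 435

Total LOC: 604, SLOC: 435


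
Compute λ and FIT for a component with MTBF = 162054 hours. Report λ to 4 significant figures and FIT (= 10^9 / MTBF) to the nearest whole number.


Formula: λ = 1 / MTBF; FIT = λ × 1e9 = 1e9 / MTBF
λ = 1 / 162054 ≈ 6.171e-06 failures/hour
FIT = 1e9 / 162054 ≈ 6171 failures per 1e9 hours (nearest whole number)

λ = 6.171e-06 /h, FIT = 6171


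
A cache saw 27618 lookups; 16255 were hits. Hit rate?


Formula: hit rate = hits / (hits + misses) * 100
hit rate = 16255 / (16255 + 11363) * 100
hit rate = 16255 / 27618 * 100
hit rate = 58.86%

58.86%


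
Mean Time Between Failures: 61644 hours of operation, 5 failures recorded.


Formula: MTBF = Total operating time / Number of failures
MTBF = 61644 / 5
MTBF = 12328.8 hours

12328.8 hours


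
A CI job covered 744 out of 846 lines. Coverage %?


Coverage = covered / total * 100
Coverage = 744 / 846 * 100
Coverage = 87.94%

87.94%


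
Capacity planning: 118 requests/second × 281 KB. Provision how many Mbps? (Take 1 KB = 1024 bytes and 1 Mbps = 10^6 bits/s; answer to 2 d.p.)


Formula: Mbps = payload_bytes * RPS * 8 / 1e6
Payload per request = 281 KB = 281 * 1024 = 287744 bytes
Total bytes/sec = 287744 * 118 = 33953792
Total bits/sec = 33953792 * 8 = 271630336
Mbps = 271630336 / 1e6 = 271.63

271.63 Mbps


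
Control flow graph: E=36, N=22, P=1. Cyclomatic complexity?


Formula: V(G) = E - N + 2P
V(G) = 36 - 22 + 2*1
V(G) = 14 + 2
V(G) = 16

16


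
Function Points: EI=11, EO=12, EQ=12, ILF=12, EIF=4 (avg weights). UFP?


UFP = EI*4 + EO*5 + EQ*4 + ILF*10 + EIF*7
UFP = 11*4 + 12*5 + 12*4 + 12*10 + 4*7
UFP = 44 + 60 + 48 + 120 + 28
UFP = 300

300


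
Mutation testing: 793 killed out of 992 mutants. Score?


Mutation score = killed / total * 100
Mutation score = 793 / 992 * 100
Mutation score = 79.94%

79.94%


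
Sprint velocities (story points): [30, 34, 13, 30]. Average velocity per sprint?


Formula: Avg velocity = Total points / Number of sprints
Points: [30, 34, 13, 30]
Sum = 30 + 34 + 13 + 30 = 107
Avg velocity = 107 / 4 = 26.75 points/sprint

26.75 points/sprint


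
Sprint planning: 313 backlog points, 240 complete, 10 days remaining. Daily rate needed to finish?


Formula: Required rate = Remaining points / Days left
Remaining = 313 - 240 = 73 points
Required rate = 73 / 10 = 7.3 points/day

7.3 points/day


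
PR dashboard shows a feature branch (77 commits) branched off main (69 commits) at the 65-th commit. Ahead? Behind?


Common ancestor: commit #65
feature commits after divergence: 77 - 65 = 12
main commits after divergence: 69 - 65 = 4
feature is 12 commits ahead of main
main is 4 commits ahead of feature

feature ahead: 12, main ahead: 4


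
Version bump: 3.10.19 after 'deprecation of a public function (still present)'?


Current: 3.10.19
Change category: 'deprecation of a public function (still present)' → minor bump
SemVer rule: minor bump → increment MINOR, reset PATCH to 0 (MAJOR unchanged)
New: 3.11.0

3.11.0


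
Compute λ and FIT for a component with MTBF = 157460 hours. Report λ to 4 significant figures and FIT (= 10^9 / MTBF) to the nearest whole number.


Formula: λ = 1 / MTBF; FIT = λ × 1e9 = 1e9 / MTBF
λ = 1 / 157460 ≈ 6.351e-06 failures/hour
FIT = 1e9 / 157460 ≈ 6351 failures per 1e9 hours (nearest whole number)

λ = 6.351e-06 /h, FIT = 6351


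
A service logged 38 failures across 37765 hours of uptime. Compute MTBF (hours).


Formula: MTBF = Total operating time / Number of failures
MTBF = 37765 / 38
MTBF = 993.82 hours

993.82 hours


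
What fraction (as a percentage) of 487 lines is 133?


Coverage = covered / total * 100
Coverage = 133 / 487 * 100
Coverage = 27.31%

27.31%


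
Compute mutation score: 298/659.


Mutation score = killed / total * 100
Mutation score = 298 / 659 * 100
Mutation score = 45.22%

45.22%


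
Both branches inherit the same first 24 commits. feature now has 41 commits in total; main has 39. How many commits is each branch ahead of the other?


Common ancestor: commit #24
feature commits after divergence: 41 - 24 = 17
main commits after divergence: 39 - 24 = 15
feature is 17 commits ahead of main
main is 15 commits ahead of feature

feature ahead: 17, main ahead: 15


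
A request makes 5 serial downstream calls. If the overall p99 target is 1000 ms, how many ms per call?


Formula: per_stage = total_budget / stages
per_stage = 1000 / 5
per_stage = 200.0 ms

200.0 ms


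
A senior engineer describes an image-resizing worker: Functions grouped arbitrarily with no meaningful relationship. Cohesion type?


Reasoning: Worst: random grouping
Type: Coincidental cohesion

Coincidental cohesion


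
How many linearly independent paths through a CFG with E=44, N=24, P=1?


Formula: V(G) = E - N + 2P
V(G) = 44 - 24 + 2*1
V(G) = 20 + 2
V(G) = 22

22


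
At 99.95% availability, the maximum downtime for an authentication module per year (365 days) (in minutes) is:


Formula: allowed downtime = period * (100 - SLA) / 100
Period (year (365 days)) = 525600 minutes
Unavailability fraction = (100 - 99.95) / 100
Allowed downtime = 525600 * (100 - 99.95) / 100
Allowed downtime = 262.8 minutes

262.8 minutes


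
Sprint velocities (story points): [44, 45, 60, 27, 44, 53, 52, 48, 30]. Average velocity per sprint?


Formula: Avg velocity = Total points / Number of sprints
Points: [44, 45, 60, 27, 44, 53, 52, 48, 30]
Sum = 44 + 45 + 60 + 27 + 44 + 53 + 52 + 48 + 30 = 403
Avg velocity = 403 / 9 = 44.78 points/sprint

44.78 points/sprint


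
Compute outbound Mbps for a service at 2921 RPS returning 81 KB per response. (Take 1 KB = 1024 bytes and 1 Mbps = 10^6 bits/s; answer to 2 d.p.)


Formula: Mbps = payload_bytes * RPS * 8 / 1e6
Payload per request = 81 KB = 81 * 1024 = 82944 bytes
Total bytes/sec = 82944 * 2921 = 242279424
Total bits/sec = 242279424 * 8 = 1938235392
Mbps = 1938235392 / 1e6 = 1938.24

1938.24 Mbps


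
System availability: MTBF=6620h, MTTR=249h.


Availability = MTBF / (MTBF + MTTR)
Availability = 6620 / (6620 + 249)
Availability = 6620 / 6869
Availability = 96.375%

96.375%


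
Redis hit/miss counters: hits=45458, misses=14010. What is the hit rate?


Formula: hit rate = hits / (hits + misses) * 100
hit rate = 45458 / (45458 + 14010) * 100
hit rate = 45458 / 59468 * 100
hit rate = 76.44%

76.44%


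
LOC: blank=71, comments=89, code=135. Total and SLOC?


Total LOC = blank + comment + code
Total LOC = 71 + 89 + 135 = 295
SLOC (source only) = code = 135

Total LOC: 295, SLOC: 135


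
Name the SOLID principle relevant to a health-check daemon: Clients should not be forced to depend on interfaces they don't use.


This describes the Interface Segregation Principle (ISP)

Interface Segregation Principle (ISP)


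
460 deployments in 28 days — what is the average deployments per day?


Formula: deployments per day = releases / days
= 460 / 28
= 16.429 deploys/day
(equivalently, 115.0 deploys/week)

16.429 deploys/day


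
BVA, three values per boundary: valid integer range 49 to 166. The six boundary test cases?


Range: [49, 166]
Boundaries: just below min, min, min+1, max-1, max, just above max
Values: [48, 49, 50, 165, 166, 167]

[48, 49, 50, 165, 166, 167]


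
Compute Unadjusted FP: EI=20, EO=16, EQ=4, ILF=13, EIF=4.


UFP = EI*4 + EO*5 + EQ*4 + ILF*10 + EIF*7
UFP = 20*4 + 16*5 + 4*4 + 13*10 + 4*7
UFP = 80 + 80 + 16 + 130 + 28
UFP = 334

334


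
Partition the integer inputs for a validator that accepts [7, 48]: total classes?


Valid range: [7, 48]
Class 1: x < 7 — invalid
Class 2: 7 ≤ x ≤ 48 — valid
Class 3: x > 48 — invalid
Total equivalence classes: 3

3 equivalence classes


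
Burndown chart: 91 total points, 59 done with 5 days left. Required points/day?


Formula: Required rate = Remaining points / Days left
Remaining = 91 - 59 = 32 points
Required rate = 32 / 5 = 6.4 points/day

6.4 points/day


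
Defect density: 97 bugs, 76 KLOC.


Defect density = defects / KLOC
Defect density = 97 / 76
Defect density = 1.276 defects/KLOC

1.276 defects/KLOC


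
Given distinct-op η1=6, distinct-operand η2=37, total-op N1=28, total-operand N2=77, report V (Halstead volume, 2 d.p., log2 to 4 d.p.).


Formula: V = N * log2(η), where N = N1 + N2 and η = η1 + η2
η = 6 + 37 = 43
N = 28 + 77 = 105
log2(43) ≈ 5.4263
V = 105 * 5.4263 = 569.76

569.76


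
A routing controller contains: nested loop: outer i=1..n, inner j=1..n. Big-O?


Reasoning: n iterations times n iterations
Complexity: O(n^2)

O(n^2)


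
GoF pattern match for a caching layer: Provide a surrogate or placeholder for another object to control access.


This matches the Proxy pattern

Proxy


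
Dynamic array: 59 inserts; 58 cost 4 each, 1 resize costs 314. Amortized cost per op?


Formula: Amortized cost = Total cost / Operations
Total cost = (58 * 4) + (1 * 314)
Total cost = 232 + 314 = 546
Amortized = 546 / 59 = 9.2542

9.2542


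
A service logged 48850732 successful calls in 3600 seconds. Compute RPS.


Formula: throughput = requests / seconds
throughput = 48850732 / 3600
throughput = 13569.65 requests/second

13569.65 requests/second


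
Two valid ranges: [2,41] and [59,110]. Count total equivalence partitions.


Valid ranges: [2,41] and [59,110]
Class 1: x < 2 — invalid
Class 2: 2 ≤ x ≤ 41 — valid
Class 3: 41 < x < 59 — invalid (gap between ranges)
Class 4: 59 ≤ x ≤ 110 — valid
Class 5: x > 110 — invalid
Total equivalence classes: 5

5 equivalence classes


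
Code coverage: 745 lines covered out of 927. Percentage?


Coverage = covered / total * 100
Coverage = 745 / 927 * 100
Coverage = 80.37%

80.37%


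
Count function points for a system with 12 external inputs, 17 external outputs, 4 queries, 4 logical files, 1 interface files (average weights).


UFP = EI*4 + EO*5 + EQ*4 + ILF*10 + EIF*7
UFP = 12*4 + 17*5 + 4*4 + 4*10 + 1*7
UFP = 48 + 85 + 16 + 40 + 7
UFP = 196

196


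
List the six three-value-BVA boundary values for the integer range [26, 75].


Range: [26, 75]
Boundaries: just below min, min, min+1, max-1, max, just above max
Values: [25, 26, 27, 74, 75, 76]

[25, 26, 27, 74, 75, 76]


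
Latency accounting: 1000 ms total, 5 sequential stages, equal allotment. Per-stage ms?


Formula: per_stage = total_budget / stages
per_stage = 1000 / 5
per_stage = 200.0 ms

200.0 ms


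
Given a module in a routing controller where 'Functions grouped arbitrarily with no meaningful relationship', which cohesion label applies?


Reasoning: Worst: random grouping
Type: Coincidental cohesion

Coincidental cohesion


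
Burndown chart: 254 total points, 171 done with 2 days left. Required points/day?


Formula: Required rate = Remaining points / Days left
Remaining = 254 - 171 = 83 points
Required rate = 83 / 2 = 41.5 points/day

41.5 points/day


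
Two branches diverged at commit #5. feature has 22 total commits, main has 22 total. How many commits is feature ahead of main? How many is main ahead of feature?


Common ancestor: commit #5
feature commits after divergence: 22 - 5 = 17
main commits after divergence: 22 - 5 = 17
feature is 17 commits ahead of main
main is 17 commits ahead of feature

feature ahead: 17, main ahead: 17


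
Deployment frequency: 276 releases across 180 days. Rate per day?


Formula: deployments per day = releases / days
= 276 / 180
= 1.533 deploys/day
(equivalently, 10.73 deploys/week)

1.533 deploys/day


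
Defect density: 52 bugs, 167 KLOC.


Defect density = defects / KLOC
Defect density = 52 / 167
Defect density = 0.311 defects/KLOC

0.311 defects/KLOC


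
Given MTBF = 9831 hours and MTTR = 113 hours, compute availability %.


Availability = MTBF / (MTBF + MTTR)
Availability = 9831 / (9831 + 113)
Availability = 9831 / 9944
Availability = 98.8636%

98.8636%


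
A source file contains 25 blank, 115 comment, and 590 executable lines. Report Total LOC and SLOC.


Total LOC = blank + comment + code
Total LOC = 25 + 115 + 590 = 730
SLOC (source only) = code = 590

Total LOC: 730, SLOC: 590


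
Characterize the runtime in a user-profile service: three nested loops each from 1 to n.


Reasoning: three levels of nesting over n
Complexity: O(n^3)

O(n^3)


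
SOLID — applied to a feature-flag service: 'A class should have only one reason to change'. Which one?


This describes the Single Responsibility Principle (SRP)

Single Responsibility Principle (SRP)


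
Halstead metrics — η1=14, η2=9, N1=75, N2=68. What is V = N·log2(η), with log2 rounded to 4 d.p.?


Formula: V = N * log2(η), where N = N1 + N2 and η = η1 + η2
η = 14 + 9 = 23
N = 75 + 68 = 143
log2(23) ≈ 4.5236
V = 143 * 4.5236 = 646.87

646.87


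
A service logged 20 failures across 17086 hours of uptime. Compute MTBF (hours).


Formula: MTBF = Total operating time / Number of failures
MTBF = 17086 / 20
MTBF = 854.3 hours

854.3 hours


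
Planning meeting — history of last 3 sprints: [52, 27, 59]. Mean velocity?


Formula: Avg velocity = Total points / Number of sprints
Points: [52, 27, 59]
Sum = 52 + 27 + 59 = 138
Avg velocity = 138 / 3 = 46.0 points/sprint

46.0 points/sprint


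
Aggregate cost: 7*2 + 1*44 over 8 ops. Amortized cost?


Formula: Amortized cost = Total cost / Operations
Total cost = (7 * 2) + (1 * 44)
Total cost = 14 + 44 = 58
Amortized = 58 / 8 = 7.25

7.25


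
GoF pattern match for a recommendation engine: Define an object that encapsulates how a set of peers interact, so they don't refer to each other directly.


This matches the Mediator pattern

Mediator


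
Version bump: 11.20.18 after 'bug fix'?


Current: 11.20.18
Change category: 'bug fix' → patch bump
SemVer rule: patch bump → increment PATCH (MAJOR and MINOR unchanged)
New: 11.20.19

11.20.19


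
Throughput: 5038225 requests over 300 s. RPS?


Formula: throughput = requests / seconds
throughput = 5038225 / 300
throughput = 16794.08 requests/second

16794.08 requests/second


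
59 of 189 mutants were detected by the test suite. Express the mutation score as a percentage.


Mutation score = killed / total * 100
Mutation score = 59 / 189 * 100
Mutation score = 31.22%

31.22%


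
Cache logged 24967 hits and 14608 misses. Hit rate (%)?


Formula: hit rate = hits / (hits + misses) * 100
hit rate = 24967 / (24967 + 14608) * 100
hit rate = 24967 / 39575 * 100
hit rate = 63.09%

63.09%


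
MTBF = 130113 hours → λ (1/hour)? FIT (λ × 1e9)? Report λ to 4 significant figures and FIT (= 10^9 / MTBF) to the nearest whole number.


Formula: λ = 1 / MTBF; FIT = λ × 1e9 = 1e9 / MTBF
λ = 1 / 130113 ≈ 7.686e-06 failures/hour
FIT = 1e9 / 130113 ≈ 7686 failures per 1e9 hours (nearest whole number)

λ = 7.686e-06 /h, FIT = 7686


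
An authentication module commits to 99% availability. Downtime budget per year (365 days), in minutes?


Formula: allowed downtime = period * (100 - SLA) / 100
Period (year (365 days)) = 525600 minutes
Unavailability fraction = (100 - 99.0) / 100
Allowed downtime = 525600 * (100 - 99.0) / 100
Allowed downtime = 5256.0 minutes

5256.0 minutes


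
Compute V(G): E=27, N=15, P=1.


Formula: V(G) = E - N + 2P
V(G) = 27 - 15 + 2*1
V(G) = 12 + 2
V(G) = 14

14


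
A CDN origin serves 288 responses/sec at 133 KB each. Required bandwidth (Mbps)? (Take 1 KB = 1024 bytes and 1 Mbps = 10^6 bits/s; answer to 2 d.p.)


Formula: Mbps = payload_bytes * RPS * 8 / 1e6
Payload per request = 133 KB = 133 * 1024 = 136192 bytes
Total bytes/sec = 136192 * 288 = 39223296
Total bits/sec = 39223296 * 8 = 313786368
Mbps = 313786368 / 1e6 = 313.79

313.79 Mbps


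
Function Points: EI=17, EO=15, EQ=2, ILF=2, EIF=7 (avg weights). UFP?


UFP = EI*4 + EO*5 + EQ*4 + ILF*10 + EIF*7
UFP = 17*4 + 15*5 + 2*4 + 2*10 + 7*7
UFP = 68 + 75 + 8 + 20 + 49
UFP = 220

220


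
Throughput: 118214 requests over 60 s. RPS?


Formula: throughput = requests / seconds
throughput = 118214 / 60
throughput = 1970.23 requests/second

1970.23 requests/second


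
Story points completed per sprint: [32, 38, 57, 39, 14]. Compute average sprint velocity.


Formula: Avg velocity = Total points / Number of sprints
Points: [32, 38, 57, 39, 14]
Sum = 32 + 38 + 57 + 39 + 14 = 180
Avg velocity = 180 / 5 = 36.0 points/sprint

36.0 points/sprint


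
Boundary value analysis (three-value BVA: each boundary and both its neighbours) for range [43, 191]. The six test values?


Range: [43, 191]
Boundaries: just below min, min, min+1, max-1, max, just above max
Values: [42, 43, 44, 190, 191, 192]

[42, 43, 44, 190, 191, 192]


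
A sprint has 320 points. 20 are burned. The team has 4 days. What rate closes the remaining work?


Formula: Required rate = Remaining points / Days left
Remaining = 320 - 20 = 300 points
Required rate = 300 / 4 = 75.0 points/day

75.0 points/day


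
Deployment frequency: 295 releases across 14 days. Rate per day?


Formula: deployments per day = releases / days
= 295 / 14
= 21.071 deploys/day
(equivalently, 147.5 deploys/week)

21.071 deploys/day


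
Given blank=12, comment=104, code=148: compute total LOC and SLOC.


Total LOC = blank + comment + code
Total LOC = 12 + 104 + 148 = 264
SLOC (source only) = code = 148

Total LOC: 264, SLOC: 148


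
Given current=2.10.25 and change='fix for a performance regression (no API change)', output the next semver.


Current: 2.10.25
Change category: 'fix for a performance regression (no API change)' → patch bump
SemVer rule: patch bump → increment PATCH (MAJOR and MINOR unchanged)
New: 2.10.26

2.10.26


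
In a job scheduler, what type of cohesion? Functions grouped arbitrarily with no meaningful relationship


Reasoning: Worst: random grouping
Type: Coincidental cohesion

Coincidental cohesion


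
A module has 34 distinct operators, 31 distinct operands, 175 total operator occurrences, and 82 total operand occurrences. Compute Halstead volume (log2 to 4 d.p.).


Formula: V = N * log2(η), where N = N1 + N2 and η = η1 + η2
η = 34 + 31 = 65
N = 175 + 82 = 257
log2(65) ≈ 6.0224
V = 257 * 6.0224 = 1547.76

1547.76


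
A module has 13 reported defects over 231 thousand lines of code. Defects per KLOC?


Defect density = defects / KLOC
Defect density = 13 / 231
Defect density = 0.056 defects/KLOC

0.056 defects/KLOC


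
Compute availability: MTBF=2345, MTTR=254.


Availability = MTBF / (MTBF + MTTR)
Availability = 2345 / (2345 + 254)
Availability = 2345 / 2599
Availability = 90.227%

90.227%


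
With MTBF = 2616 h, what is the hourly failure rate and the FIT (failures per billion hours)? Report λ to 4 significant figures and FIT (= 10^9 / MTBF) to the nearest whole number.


Formula: λ = 1 / MTBF; FIT = λ × 1e9 = 1e9 / MTBF
λ = 1 / 2616 ≈ 3.823e-04 failures/hour
FIT = 1e9 / 2616 ≈ 382263 failures per 1e9 hours (nearest whole number)

λ = 3.823e-04 /h, FIT = 382263


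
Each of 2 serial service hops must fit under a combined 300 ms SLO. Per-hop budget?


Formula: per_stage = total_budget / stages
per_stage = 300 / 2
per_stage = 150.0 ms

150.0 ms


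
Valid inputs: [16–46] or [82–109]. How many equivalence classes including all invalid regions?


Valid ranges: [16,46] and [82,109]
Class 1: x < 16 — invalid
Class 2: 16 ≤ x ≤ 46 — valid
Class 3: 46 < x < 82 — invalid (gap between ranges)
Class 4: 82 ≤ x ≤ 109 — valid
Class 5: x > 109 — invalid
Total equivalence classes: 5

5 equivalence classes


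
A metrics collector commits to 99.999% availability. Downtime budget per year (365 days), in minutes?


Formula: allowed downtime = period * (100 - SLA) / 100
Period (year (365 days)) = 525600 minutes
Unavailability fraction = (100 - 99.999) / 100
Allowed downtime = 525600 * (100 - 99.999) / 100
Allowed downtime = 5.256 minutes

5.256 minutes


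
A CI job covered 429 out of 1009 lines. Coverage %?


Coverage = covered / total * 100
Coverage = 429 / 1009 * 100
Coverage = 42.52%

42.52%


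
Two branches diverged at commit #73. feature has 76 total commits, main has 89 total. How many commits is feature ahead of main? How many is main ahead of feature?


Common ancestor: commit #73
feature commits after divergence: 76 - 73 = 3
main commits after divergence: 89 - 73 = 16
feature is 3 commits ahead of main
main is 16 commits ahead of feature

feature ahead: 3, main ahead: 16


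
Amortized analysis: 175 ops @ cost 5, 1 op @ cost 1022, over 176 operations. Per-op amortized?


Formula: Amortized cost = Total cost / Operations
Total cost = (175 * 5) + (1 * 1022)
Total cost = 875 + 1022 = 1897
Amortized = 1897 / 176 = 10.7784

10.7784


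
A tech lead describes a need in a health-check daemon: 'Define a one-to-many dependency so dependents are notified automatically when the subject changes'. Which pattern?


This matches the Observer pattern

Observer


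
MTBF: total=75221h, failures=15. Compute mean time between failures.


Formula: MTBF = Total operating time / Number of failures
MTBF = 75221 / 15
MTBF = 5014.73 hours

5014.73 hours


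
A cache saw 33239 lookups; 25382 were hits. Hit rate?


Formula: hit rate = hits / (hits + misses) * 100
hit rate = 25382 / (25382 + 7857) * 100
hit rate = 25382 / 33239 * 100
hit rate = 76.36%

76.36%


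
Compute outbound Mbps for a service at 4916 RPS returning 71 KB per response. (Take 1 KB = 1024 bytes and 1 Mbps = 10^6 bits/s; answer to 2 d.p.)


Formula: Mbps = payload_bytes * RPS * 8 / 1e6
Payload per request = 71 KB = 71 * 1024 = 72704 bytes
Total bytes/sec = 72704 * 4916 = 357412864
Total bits/sec = 357412864 * 8 = 2859302912
Mbps = 2859302912 / 1e6 = 2859.3

2859.3 Mbps


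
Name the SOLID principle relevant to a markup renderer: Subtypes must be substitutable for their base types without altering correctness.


This describes the Liskov Substitution Principle (LSP)

Liskov Substitution Principle (LSP)


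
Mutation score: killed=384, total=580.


Mutation score = killed / total * 100
Mutation score = 384 / 580 * 100
Mutation score = 66.21%

66.21%


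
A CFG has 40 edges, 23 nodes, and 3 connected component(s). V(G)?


Formula: V(G) = E - N + 2P
V(G) = 40 - 23 + 2*3
V(G) = 17 + 6
V(G) = 23

23


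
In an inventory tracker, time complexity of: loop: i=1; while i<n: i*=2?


Reasoning: i doubles each step so iterations are log2(n)
Complexity: O(log n)

O(log n)


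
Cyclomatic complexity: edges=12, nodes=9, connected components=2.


Formula: V(G) = E - N + 2P
V(G) = 12 - 9 + 2*2
V(G) = 3 + 4
V(G) = 7

7


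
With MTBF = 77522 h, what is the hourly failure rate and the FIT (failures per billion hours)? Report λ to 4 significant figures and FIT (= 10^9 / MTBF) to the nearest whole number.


Formula: λ = 1 / MTBF; FIT = λ × 1e9 = 1e9 / MTBF
λ = 1 / 77522 ≈ 1.290e-05 failures/hour
FIT = 1e9 / 77522 ≈ 12900 failures per 1e9 hours (nearest whole number)

λ = 1.290e-05 /h, FIT = 12900


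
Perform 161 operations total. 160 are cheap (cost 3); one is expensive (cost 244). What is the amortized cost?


Formula: Amortized cost = Total cost / Operations
Total cost = (160 * 3) + (1 * 244)
Total cost = 480 + 244 = 724
Amortized = 724 / 161 = 4.4969

4.4969


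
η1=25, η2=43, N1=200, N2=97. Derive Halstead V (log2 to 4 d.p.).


Formula: V = N * log2(η), where N = N1 + N2 and η = η1 + η2
η = 25 + 43 = 68
N = 200 + 97 = 297
log2(68) ≈ 6.0875
V = 297 * 6.0875 = 1807.99

1807.99


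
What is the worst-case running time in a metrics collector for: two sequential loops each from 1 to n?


Reasoning: sequential dominates: O(n) + O(n) = O(n)
Complexity: O(n)

O(n)


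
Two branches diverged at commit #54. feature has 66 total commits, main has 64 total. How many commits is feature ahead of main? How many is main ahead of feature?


Common ancestor: commit #54
feature commits after divergence: 66 - 54 = 12
main commits after divergence: 64 - 54 = 10
feature is 12 commits ahead of main
main is 10 commits ahead of feature

feature ahead: 12, main ahead: 10


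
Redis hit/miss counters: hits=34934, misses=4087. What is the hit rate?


Formula: hit rate = hits / (hits + misses) * 100
hit rate = 34934 / (34934 + 4087) * 100
hit rate = 34934 / 39021 * 100
hit rate = 89.53%

89.53%


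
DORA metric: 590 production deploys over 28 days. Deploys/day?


Formula: deployments per day = releases / days
= 590 / 28
= 21.071 deploys/day
(equivalently, 147.5 deploys/week)

21.071 deploys/day


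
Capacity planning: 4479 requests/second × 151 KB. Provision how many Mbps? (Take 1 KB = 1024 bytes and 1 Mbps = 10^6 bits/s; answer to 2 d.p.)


Formula: Mbps = payload_bytes * RPS * 8 / 1e6
Payload per request = 151 KB = 151 * 1024 = 154624 bytes
Total bytes/sec = 154624 * 4479 = 692560896
Total bits/sec = 692560896 * 8 = 5540487168
Mbps = 5540487168 / 1e6 = 5540.49

5540.49 Mbps


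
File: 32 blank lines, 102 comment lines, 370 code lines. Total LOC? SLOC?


Total LOC = blank + comment + code
Total LOC = 32 + 102 + 370 = 504
SLOC (source only) = code = 370

Total LOC: 504, SLOC: 370


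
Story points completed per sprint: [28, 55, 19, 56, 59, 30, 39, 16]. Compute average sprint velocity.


Formula: Avg velocity = Total points / Number of sprints
Points: [28, 55, 19, 56, 59, 30, 39, 16]
Sum = 28 + 55 + 19 + 56 + 59 + 30 + 39 + 16 = 302
Avg velocity = 302 / 8 = 37.75 points/sprint

37.75 points/sprint


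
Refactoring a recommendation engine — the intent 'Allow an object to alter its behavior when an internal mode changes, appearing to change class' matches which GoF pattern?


This matches the State pattern

State


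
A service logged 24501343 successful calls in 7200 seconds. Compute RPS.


Formula: throughput = requests / seconds
throughput = 24501343 / 7200
throughput = 3402.96 requests/second

3402.96 requests/second


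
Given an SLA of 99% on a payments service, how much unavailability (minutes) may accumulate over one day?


Formula: allowed downtime = period * (100 - SLA) / 100
Period (day) = 1440 minutes
Unavailability fraction = (100 - 99.0) / 100
Allowed downtime = 1440 * (100 - 99.0) / 100
Allowed downtime = 14.4 minutes

14.4 minutes


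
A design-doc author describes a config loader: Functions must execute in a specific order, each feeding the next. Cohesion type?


Reasoning: Output of one is input to next
Type: Sequential cohesion

Sequential cohesion


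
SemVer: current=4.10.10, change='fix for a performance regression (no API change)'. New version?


Current: 4.10.10
Change category: 'fix for a performance regression (no API change)' → patch bump
SemVer rule: patch bump → increment PATCH (MAJOR and MINOR unchanged)
New: 4.10.11

4.10.11


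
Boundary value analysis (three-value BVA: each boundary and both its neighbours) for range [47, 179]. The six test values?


Range: [47, 179]
Boundaries: just below min, min, min+1, max-1, max, just above max
Values: [46, 47, 48, 178, 179, 180]

[46, 47, 48, 178, 179, 180]


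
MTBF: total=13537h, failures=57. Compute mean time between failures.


Formula: MTBF = Total operating time / Number of failures
MTBF = 13537 / 57
MTBF = 237.49 hours

237.49 hours


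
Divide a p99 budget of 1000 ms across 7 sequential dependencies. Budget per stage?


Formula: per_stage = total_budget / stages
per_stage = 1000 / 7
per_stage = 142.86 ms

142.86 ms


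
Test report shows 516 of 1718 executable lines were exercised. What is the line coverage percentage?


Coverage = covered / total * 100
Coverage = 516 / 1718 * 100
Coverage = 30.03%

30.03%


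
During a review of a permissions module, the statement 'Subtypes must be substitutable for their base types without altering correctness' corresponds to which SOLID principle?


This describes the Liskov Substitution Principle (LSP)

Liskov Substitution Principle (LSP)


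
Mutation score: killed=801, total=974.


Mutation score = killed / total * 100
Mutation score = 801 / 974 * 100
Mutation score = 82.24%

82.24%


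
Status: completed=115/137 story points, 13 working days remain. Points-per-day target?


Formula: Required rate = Remaining points / Days left
Remaining = 137 - 115 = 22 points
Required rate = 22 / 13 = 1.69 points/day

1.69 points/day


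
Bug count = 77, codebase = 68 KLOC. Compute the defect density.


Defect density = defects / KLOC
Defect density = 77 / 68
Defect density = 1.132 defects/KLOC

1.132 defects/KLOC


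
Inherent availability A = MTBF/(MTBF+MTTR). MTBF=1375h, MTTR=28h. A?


Availability = MTBF / (MTBF + MTTR)
Availability = 1375 / (1375 + 28)
Availability = 1375 / 1403
Availability = 98.0043%

98.0043%


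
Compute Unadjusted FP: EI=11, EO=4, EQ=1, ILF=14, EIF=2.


UFP = EI*4 + EO*5 + EQ*4 + ILF*10 + EIF*7
UFP = 11*4 + 4*5 + 1*4 + 14*10 + 2*7
UFP = 44 + 20 + 4 + 140 + 14
UFP = 222

222


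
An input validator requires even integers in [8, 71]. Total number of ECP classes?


Constraint: even integers in [8, 71]
Class 1: x < 8 — out-of-range invalid
Class 2: x in [8,71] but odd — wrong type invalid
Class 3: x in [8,71] and even — valid
Class 4: x > 71 — out-of-range invalid
Total equivalence classes: 4

4 equivalence classes


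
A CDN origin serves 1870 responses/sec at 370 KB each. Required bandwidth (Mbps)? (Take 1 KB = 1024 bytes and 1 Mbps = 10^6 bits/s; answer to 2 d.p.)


Formula: Mbps = payload_bytes * RPS * 8 / 1e6
Payload per request = 370 KB = 370 * 1024 = 378880 bytes
Total bytes/sec = 378880 * 1870 = 708505600
Total bits/sec = 708505600 * 8 = 5668044800
Mbps = 5668044800 / 1e6 = 5668.04

5668.04 Mbps


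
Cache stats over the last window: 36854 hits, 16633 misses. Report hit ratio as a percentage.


Formula: hit rate = hits / (hits + misses) * 100
hit rate = 36854 / (36854 + 16633) * 100
hit rate = 36854 / 53487 * 100
hit rate = 68.9%

68.9%


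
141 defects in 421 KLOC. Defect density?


Defect density = defects / KLOC
Defect density = 141 / 421
Defect density = 0.335 defects/KLOC

0.335 defects/KLOC


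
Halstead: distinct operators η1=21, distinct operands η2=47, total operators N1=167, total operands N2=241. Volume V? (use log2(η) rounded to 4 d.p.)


Formula: V = N * log2(η), where N = N1 + N2 and η = η1 + η2
η = 21 + 47 = 68
N = 167 + 241 = 408
log2(68) ≈ 6.0875
V = 408 * 6.0875 = 2483.70

2483.70


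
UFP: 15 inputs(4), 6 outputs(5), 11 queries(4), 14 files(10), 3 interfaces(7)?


UFP = EI*4 + EO*5 + EQ*4 + ILF*10 + EIF*7
UFP = 15*4 + 6*5 + 11*4 + 14*10 + 3*7
UFP = 60 + 30 + 44 + 140 + 21
UFP = 295

295


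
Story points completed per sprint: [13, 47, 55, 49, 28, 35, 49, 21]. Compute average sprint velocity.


Formula: Avg velocity = Total points / Number of sprints
Points: [13, 47, 55, 49, 28, 35, 49, 21]
Sum = 13 + 47 + 55 + 49 + 28 + 35 + 49 + 21 = 297
Avg velocity = 297 / 8 = 37.13 points/sprint

37.13 points/sprint


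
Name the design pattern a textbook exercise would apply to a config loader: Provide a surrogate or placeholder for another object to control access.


This matches the Proxy pattern

Proxy


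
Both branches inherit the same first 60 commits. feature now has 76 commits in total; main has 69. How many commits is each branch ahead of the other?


Common ancestor: commit #60
feature commits after divergence: 76 - 60 = 16
main commits after divergence: 69 - 60 = 9
feature is 16 commits ahead of main
main is 9 commits ahead of feature

feature ahead: 16, main ahead: 9


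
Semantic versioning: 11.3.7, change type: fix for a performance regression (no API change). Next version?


Current: 11.3.7
Change category: 'fix for a performance regression (no API change)' → patch bump
SemVer rule: patch bump → increment PATCH (MAJOR and MINOR unchanged)
New: 11.3.8

11.3.8


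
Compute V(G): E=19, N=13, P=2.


Formula: V(G) = E - N + 2P
V(G) = 19 - 13 + 2*2
V(G) = 6 + 4
V(G) = 10

10


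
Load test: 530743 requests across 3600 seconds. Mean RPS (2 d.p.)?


Formula: throughput = requests / seconds
throughput = 530743 / 3600
throughput = 147.43 requests/second

147.43 requests/second


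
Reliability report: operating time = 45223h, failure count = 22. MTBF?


Formula: MTBF = Total operating time / Number of failures
MTBF = 45223 / 22
MTBF = 2055.59 hours

2055.59 hours


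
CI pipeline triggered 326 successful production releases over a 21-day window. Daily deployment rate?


Formula: deployments per day = releases / days
= 326 / 21
= 15.524 deploys/day
(equivalently, 108.67 deploys/week)

15.524 deploys/day


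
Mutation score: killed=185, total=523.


Mutation score = killed / total * 100
Mutation score = 185 / 523 * 100
Mutation score = 35.37%

35.37%


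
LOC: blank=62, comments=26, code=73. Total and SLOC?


Total LOC = blank + comment + code
Total LOC = 62 + 26 + 73 = 161
SLOC (source only) = code = 73

Total LOC: 161, SLOC: 73


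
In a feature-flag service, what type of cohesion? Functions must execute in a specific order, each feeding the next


Reasoning: Output of one is input to next
Type: Sequential cohesion

Sequential cohesion


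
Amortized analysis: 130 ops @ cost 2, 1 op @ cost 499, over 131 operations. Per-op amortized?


Formula: Amortized cost = Total cost / Operations
Total cost = (130 * 2) + (1 * 499)
Total cost = 260 + 499 = 759
Amortized = 759 / 131 = 5.7939

5.7939


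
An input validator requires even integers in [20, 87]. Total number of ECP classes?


Constraint: even integers in [20, 87]
Class 1: x < 20 — out-of-range invalid
Class 2: x in [20,87] but odd — wrong type invalid
Class 3: x in [20,87] and even — valid
Class 4: x > 87 — out-of-range invalid
Total equivalence classes: 4

4 equivalence classes


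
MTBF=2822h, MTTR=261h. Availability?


Availability = MTBF / (MTBF + MTTR)
Availability = 2822 / (2822 + 261)
Availability = 2822 / 3083
Availability = 91.5342%

91.5342%


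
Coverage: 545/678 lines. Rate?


Coverage = covered / total * 100
Coverage = 545 / 678 * 100
Coverage = 80.38%

80.38%


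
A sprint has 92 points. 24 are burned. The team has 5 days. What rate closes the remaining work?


Formula: Required rate = Remaining points / Days left
Remaining = 92 - 24 = 68 points
Required rate = 68 / 5 = 13.6 points/day

13.6 points/day


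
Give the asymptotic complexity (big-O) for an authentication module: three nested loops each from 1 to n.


Reasoning: three levels of nesting over n
Complexity: O(n^3)

O(n^3)


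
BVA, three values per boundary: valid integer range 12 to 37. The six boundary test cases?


Range: [12, 37]
Boundaries: just below min, min, min+1, max-1, max, just above max
Values: [11, 12, 13, 36, 37, 38]

[11, 12, 13, 36, 37, 38]


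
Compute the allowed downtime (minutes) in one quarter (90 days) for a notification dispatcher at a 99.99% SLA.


Formula: allowed downtime = period * (100 - SLA) / 100
Period (quarter (90 days)) = 129600 minutes
Unavailability fraction = (100 - 99.99) / 100
Allowed downtime = 129600 * (100 - 99.99) / 100
Allowed downtime = 12.96 minutes

12.96 minutes


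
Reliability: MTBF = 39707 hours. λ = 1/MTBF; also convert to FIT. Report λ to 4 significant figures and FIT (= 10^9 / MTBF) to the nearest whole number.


Formula: λ = 1 / MTBF; FIT = λ × 1e9 = 1e9 / MTBF
λ = 1 / 39707 ≈ 2.518e-05 failures/hour
FIT = 1e9 / 39707 ≈ 25184 failures per 1e9 hours (nearest whole number)

λ = 2.518e-05 /h, FIT = 25184
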